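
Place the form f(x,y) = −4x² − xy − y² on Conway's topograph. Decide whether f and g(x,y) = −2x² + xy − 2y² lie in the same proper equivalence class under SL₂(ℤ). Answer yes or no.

D₁ = -15, D₂ = -15
f is negative-definite; reduce −f:
−f: flip: (4,1,1)→(1,-1,4)
−f: translate: b→1 (≡-1 mod 2), so (1,-1,4)→(1,1,4)
−f: reduced (well bottom): (1,1,4) with a≤c, −a<b≤a
flip sign back: reduced form of f is (-1,-1,-4)
g is negative-definite; reduce −g:
−g: flip: (2,-1,2)→(2,1,2)
−g: reduced (well bottom): (2,1,2) with a≤c, −a<b≤a
flip sign back: reduced form of g is (-2,-1,-2)
reduced forms (-1, -1, -4) vs (-2, -1, -2) ⇒ inequivalent

no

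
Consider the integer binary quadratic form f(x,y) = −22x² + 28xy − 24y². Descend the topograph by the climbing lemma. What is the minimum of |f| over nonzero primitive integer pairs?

translate: b→16 (≡-28 mod 44), so (22,-28,24)→(22,16,18)
flip: (22,16,18)→(18,-16,22)
reduced (well bottom): (18,-16,22) with a≤c, −a<b≤a
well minimum |f| = |-18| = 18 (negative-definite)

18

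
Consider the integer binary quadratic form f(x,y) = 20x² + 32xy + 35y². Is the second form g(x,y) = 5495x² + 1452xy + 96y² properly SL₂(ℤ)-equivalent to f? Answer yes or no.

D₁ = -1776, D₂ = -1776
f: translate: b→-8 (≡32 mod 40), so (20,32,35)→(20,-8,23)
f: reduced (well bottom): (20,-8,23) with a≤c, −a<b≤a
g: flip: (5495,1452,96)→(96,-1452,5495)
g: translate: b→84 (≡-1452 mod 192), so (96,-1452,5495)→(96,84,23)
g: flip: (96,84,23)→(23,-84,96)
g: translate: b→8 (≡-84 mod 46), so (23,-84,96)→(23,8,20)
g: flip: (23,8,20)→(20,-8,23)
g: reduced (well bottom): (20,-8,23) with a≤c, −a<b≤a
reduced forms (20, -8, 23) vs (20, -8, 23) ⇒ equivalent

yes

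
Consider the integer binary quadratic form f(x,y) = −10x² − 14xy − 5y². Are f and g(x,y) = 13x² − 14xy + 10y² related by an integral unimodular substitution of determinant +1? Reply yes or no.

D₁ = -4, D₂ = -324
discriminants differ ⇒ not SL₂(ℤ)-equivalent

no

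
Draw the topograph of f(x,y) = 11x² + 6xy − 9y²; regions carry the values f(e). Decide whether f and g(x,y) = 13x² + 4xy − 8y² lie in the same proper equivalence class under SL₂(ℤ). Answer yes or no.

D₁ = 432, D₂ = 432
river cycle of f (length 8): (-9, 12, 8), (8, 20, -1), (-1, 20, 8), (8, 12, -9), (-9, 6, 11), (11, 16, -4), (-4, 16, 11), (11, 6, -9)
river cycle of g (length 8): (-8, 12, 9), (9, 6, -11), (-11, 16, 4), (4, 16, -11), (-11, 6, 9), (9, 12, -8), (-8, 20, 1), (1, 20, -8)
cycles differ ⇒ inequivalent

no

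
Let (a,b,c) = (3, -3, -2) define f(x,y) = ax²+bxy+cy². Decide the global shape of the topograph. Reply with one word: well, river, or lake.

D = b²−4ac = (-3)² − 4·3·(-2) = 33
D > 0 non-square ⇒ indefinite ⇒ periodic river

river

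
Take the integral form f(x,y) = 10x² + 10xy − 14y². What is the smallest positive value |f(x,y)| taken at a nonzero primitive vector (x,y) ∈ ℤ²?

river: ρ → (-14,18,6)
river: ρ → (6,18,-14)
river: ρ → (-14,10,10)
river: ρ → (10,10,-14)
closes: descent 0, river 4
min |a| on river = 6

6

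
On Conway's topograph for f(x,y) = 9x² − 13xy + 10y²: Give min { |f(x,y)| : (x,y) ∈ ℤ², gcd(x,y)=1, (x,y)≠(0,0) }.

translate: b→5 (≡-13 mod 18), so (9,-13,10)→(9,5,6)
flip: (9,5,6)→(6,-5,9)
reduced (well bottom): (6,-5,9) with a≤c, −a<b≤a
well minimum = a = 6

6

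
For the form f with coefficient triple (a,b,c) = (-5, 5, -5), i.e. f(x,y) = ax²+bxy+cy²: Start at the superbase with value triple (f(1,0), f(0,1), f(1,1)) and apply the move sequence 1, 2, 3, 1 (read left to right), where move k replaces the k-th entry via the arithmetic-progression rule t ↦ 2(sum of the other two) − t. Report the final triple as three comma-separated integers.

start (-5,-5,-5) = (f(1,0),f(0,1),f(1,1))
replace slot 1: 2·((-5)+(-5)) − (-5) = -15 → (-15,-5,-5)
replace slot 2: 2·((-15)+(-5)) − (-5) = -35 → (-15,-35,-5)
replace slot 3: 2·((-15)+(-35)) − (-5) = -95 → (-15,-35,-95)
replace slot 1: 2·((-35)+(-95)) − (-15) = -245 → (-245,-35,-95)

-245,-35,-95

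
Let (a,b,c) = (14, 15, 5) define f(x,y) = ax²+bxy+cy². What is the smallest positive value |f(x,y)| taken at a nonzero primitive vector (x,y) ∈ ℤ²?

translate: b→-13 (≡15 mod 28), so (14,15,5)→(14,-13,4)
flip: (14,-13,4)→(4,13,14)
translate: b→-3 (≡13 mod 8), so (4,13,14)→(4,-3,4)
flip: (4,-3,4)→(4,3,4)
reduced (well bottom): (4,3,4) with a≤c, −a<b≤a
well minimum = a = 4

4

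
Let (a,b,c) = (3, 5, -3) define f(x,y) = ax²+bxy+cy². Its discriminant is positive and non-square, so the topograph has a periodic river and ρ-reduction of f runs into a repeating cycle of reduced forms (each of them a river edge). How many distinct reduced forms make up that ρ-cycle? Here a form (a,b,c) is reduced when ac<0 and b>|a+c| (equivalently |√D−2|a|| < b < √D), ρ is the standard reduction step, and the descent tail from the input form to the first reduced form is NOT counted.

D = 61, ⌊√D⌋ = 7
river: ρ → (-3,7,1)
river: ρ → (1,7,-3)
river: ρ → (-3,5,3)
river: ρ → (3,7,-1)
river: ρ → (-1,7,3)
river: ρ → (3,5,-3)
ρ-cycle length = 6 (tail of 0 descent steps not counted)

6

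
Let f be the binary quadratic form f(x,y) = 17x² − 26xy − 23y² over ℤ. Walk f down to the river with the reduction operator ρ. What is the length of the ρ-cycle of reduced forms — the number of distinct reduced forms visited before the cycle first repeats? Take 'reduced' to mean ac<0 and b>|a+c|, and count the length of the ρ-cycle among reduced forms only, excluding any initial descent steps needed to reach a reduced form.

D = 2240, ⌊√D⌋ = 47
descent: ρ → (-23,26,17)  [lands on river]
river: ρ → (17,42,-7)
river: ρ → (-7,42,17)
river: ρ → (17,26,-23)
river: ρ → (-23,20,20)
river: ρ → (20,20,-23)
ρ-cycle length = 6 (tail of 1 descent step not counted)

6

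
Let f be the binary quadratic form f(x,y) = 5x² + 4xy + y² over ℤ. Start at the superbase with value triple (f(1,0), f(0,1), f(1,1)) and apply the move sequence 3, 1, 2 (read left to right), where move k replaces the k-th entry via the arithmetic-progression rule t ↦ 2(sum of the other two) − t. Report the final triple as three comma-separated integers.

start (5,1,10) = (f(1,0),f(0,1),f(1,1))
replace slot 3: 2·(5+1) − 10 = 2 → (5,1,2)
replace slot 1: 2·(1+2) − 5 = 1 → (1,1,2)
replace slot 2: 2·(1+2) − 1 = 5 → (1,5,2)

1,5,2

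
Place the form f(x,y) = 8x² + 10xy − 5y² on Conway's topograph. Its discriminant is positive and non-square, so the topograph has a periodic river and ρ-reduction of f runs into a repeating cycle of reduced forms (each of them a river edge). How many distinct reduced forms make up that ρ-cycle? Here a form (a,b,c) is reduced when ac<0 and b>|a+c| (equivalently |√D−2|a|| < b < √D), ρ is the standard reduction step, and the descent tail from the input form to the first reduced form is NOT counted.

D = 260, ⌊√D⌋ = 16
river: ρ → (-5,10,8)
river: ρ → (8,6,-7)
river: ρ → (-7,8,7)
river: ρ → (7,6,-8)
river: ρ → (-8,10,5)
river: ρ → (5,10,-8)
river: ρ → (-8,6,7)
river: ρ → (7,8,-7)
river: ρ → (-7,6,8)
river: ρ → (8,10,-5)
ρ-cycle length = 10 (tail of 0 descent steps not counted)

10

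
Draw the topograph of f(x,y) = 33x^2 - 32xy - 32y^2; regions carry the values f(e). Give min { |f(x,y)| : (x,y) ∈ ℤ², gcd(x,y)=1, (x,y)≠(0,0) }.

descent: ρ → (-32,32,33)  [lands on river]
river: ρ → (33,34,-31)
river: ρ → (-31,28,36)
river: ρ → (36,44,-23)
river: ρ → (-23,48,32)
river: ρ → (32,16,-39)
river: ρ → (-39,62,9)
river: ρ → (9,64,-32)
river: ρ → (-32,64,9)
river: ρ → (9,62,-39)
river: ρ → (-39,16,32)
river: ρ → (32,48,-23)
river: ρ → (-23,44,36)
river: ρ → (36,28,-31)
river: ρ → (-31,34,33)
river: ρ → (33,32,-32)
closes: descent 1, river 16
min |a| on river = 9

9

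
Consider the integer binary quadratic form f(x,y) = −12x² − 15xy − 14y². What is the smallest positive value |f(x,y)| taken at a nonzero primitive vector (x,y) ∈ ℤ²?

translate: b→-9 (≡15 mod 24), so (12,15,14)→(12,-9,11)
flip: (12,-9,11)→(11,9,12)
reduced (well bottom): (11,9,12) with a≤c, −a<b≤a
well minimum |f| = |-11| = 11 (negative-definite)

11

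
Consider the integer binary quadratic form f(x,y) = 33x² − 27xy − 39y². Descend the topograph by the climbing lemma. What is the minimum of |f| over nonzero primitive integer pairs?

descent: ρ → (-39,27,33)  [lands on river]
river: ρ → (33,39,-33)
river: ρ → (-33,27,39)
river: ρ → (39,51,-21)
river: ρ → (-21,75,3)
river: ρ → (3,75,-21)
river: ρ → (-21,51,39)
river: ρ → (39,27,-33)
river: ρ → (-33,39,33)
river: ρ → (33,27,-39)
river: ρ → (-39,51,21)
river: ρ → (21,75,-3)
river: ρ → (-3,75,21)
river: ρ → (21,51,-39)
closes: descent 1, river 14
min |a| on river = 3

3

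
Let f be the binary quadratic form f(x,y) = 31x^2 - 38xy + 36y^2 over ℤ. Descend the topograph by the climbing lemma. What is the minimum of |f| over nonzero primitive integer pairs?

translate: b→24 (≡-38 mod 62), so (31,-38,36)→(31,24,29)
flip: (31,24,29)→(29,-24,31)
reduced (well bottom): (29,-24,31) with a≤c, −a<b≤a
well minimum = a = 29

29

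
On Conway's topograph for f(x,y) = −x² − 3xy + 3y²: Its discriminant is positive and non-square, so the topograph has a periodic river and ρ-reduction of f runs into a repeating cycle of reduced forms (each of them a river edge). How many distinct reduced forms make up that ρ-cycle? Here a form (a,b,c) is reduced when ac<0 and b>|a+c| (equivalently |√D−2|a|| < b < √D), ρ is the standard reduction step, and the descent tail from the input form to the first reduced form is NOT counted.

D = 21, ⌊√D⌋ = 4
descent: ρ → (3,3,-1)  [lands on river]
river: ρ → (-1,3,3)
ρ-cycle length = 2 (tail of 1 descent step not counted)

2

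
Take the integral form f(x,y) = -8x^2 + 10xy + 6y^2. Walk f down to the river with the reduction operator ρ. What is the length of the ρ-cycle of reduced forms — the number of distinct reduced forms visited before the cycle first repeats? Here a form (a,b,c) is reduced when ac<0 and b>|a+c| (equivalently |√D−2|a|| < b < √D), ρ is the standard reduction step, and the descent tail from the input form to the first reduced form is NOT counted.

D = 292, ⌊√D⌋ = 17
river: ρ → (6,14,-4)
river: ρ → (-4,10,12)
river: ρ → (12,14,-2)
river: ρ → (-2,14,12)
river: ρ → (12,10,-4)
river: ρ → (-4,14,6)
river: ρ → (6,10,-8)
river: ρ → (-8,6,8)
river: ρ → (8,10,-6)
river: ρ → (-6,14,4)
river: ρ → (4,10,-12)
river: ρ → (-12,14,2)
river: ρ → (2,14,-12)
river: ρ → (-12,10,4)
river: ρ → (4,14,-6)
river: ρ → (-6,10,8)
river: ρ → (8,6,-8)
river: ρ → (-8,10,6)
ρ-cycle length = 18 (tail of 0 descent steps not counted)

18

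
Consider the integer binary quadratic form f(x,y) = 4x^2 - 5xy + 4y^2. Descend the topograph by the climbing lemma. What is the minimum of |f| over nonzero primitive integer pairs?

translate: b→3 (≡-5 mod 8), so (4,-5,4)→(4,3,3)
flip: (4,3,3)→(3,-3,4)
translate: b→3 (≡-3 mod 6), so (3,-3,4)→(3,3,4)
reduced (well bottom): (3,3,4) with a≤c, −a<b≤a
well minimum = a = 3

3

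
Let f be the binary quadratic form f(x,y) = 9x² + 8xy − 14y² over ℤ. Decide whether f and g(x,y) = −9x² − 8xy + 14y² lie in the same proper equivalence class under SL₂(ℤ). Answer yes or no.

D₁ = 568, D₂ = 568
river cycle of f (length 6): (-14, 20, 3), (3, 22, -7), (-7, 20, 6), (6, 16, -13), (-13, 10, 9), (9, 8, -14)
river cycle of g (length 6): (14, 8, -9), (-9, 10, 13), (13, 16, -6), (-6, 20, 7), (7, 22, -3), (-3, 20, 14)
cycles differ ⇒ inequivalent

no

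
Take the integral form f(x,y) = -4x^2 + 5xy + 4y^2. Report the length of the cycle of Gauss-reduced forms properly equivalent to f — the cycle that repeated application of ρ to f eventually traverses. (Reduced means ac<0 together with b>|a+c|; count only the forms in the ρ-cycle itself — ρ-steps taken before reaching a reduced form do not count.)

D = 89, ⌊√D⌋ = 9
river: ρ → (4,3,-5)
river: ρ → (-5,7,2)
river: ρ → (2,9,-1)
river: ρ → (-1,9,2)
river: ρ → (2,7,-5)
river: ρ → (-5,3,4)
river: ρ → (4,5,-4)
river: ρ → (-4,3,5)
river: ρ → (5,7,-2)
river: ρ → (-2,9,1)
river: ρ → (1,9,-2)
river: ρ → (-2,7,5)
river: ρ → (5,3,-4)
river: ρ → (-4,5,4)
ρ-cycle length = 14 (tail of 0 descent steps not counted)

14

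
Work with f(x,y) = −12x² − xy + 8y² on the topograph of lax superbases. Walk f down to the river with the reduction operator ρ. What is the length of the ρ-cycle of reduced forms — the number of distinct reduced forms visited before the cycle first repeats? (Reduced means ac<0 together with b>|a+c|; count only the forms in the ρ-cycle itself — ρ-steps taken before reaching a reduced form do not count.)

D = 385, ⌊√D⌋ = 19
descent: ρ → (8,17,-3)  [lands on river]
river: ρ → (-3,19,2)
river: ρ → (2,17,-12)
river: ρ → (-12,7,7)
river: ρ → (7,7,-12)
river: ρ → (-12,17,2)
river: ρ → (2,19,-3)
river: ρ → (-3,17,8)
river: ρ → (8,15,-5)
river: ρ → (-5,15,8)
ρ-cycle length = 10 (tail of 1 descent step not counted)

10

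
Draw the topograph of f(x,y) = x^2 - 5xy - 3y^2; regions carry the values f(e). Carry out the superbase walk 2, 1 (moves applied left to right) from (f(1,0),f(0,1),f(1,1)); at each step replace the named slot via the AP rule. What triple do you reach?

start (1,-3,-7) = (f(1,0),f(0,1),f(1,1))
replace slot 2: 2·(1+(-7)) − (-3) = -9 → (1,-9,-7)
replace slot 1: 2·((-9)+(-7)) − 1 = -33 → (-33,-9,-7)

-33,-9,-7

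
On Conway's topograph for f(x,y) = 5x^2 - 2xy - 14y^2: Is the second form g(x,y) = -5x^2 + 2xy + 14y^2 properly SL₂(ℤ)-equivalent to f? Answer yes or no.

D₁ = 284, D₂ = 284
river cycle of f (length 8): (5, 8, -11), (-11, 14, 2), (2, 14, -11), (-11, 8, 5), (5, 12, -7), (-7, 16, 1), (1, 16, -7), (-7, 12, 5)
river cycle of g (length 8): (-5, 12, 7), (7, 16, -1), (-1, 16, 7), (7, 12, -5), (-5, 8, 11), (11, 14, -2), (-2, 14, 11), (11, 8, -5)
cycles differ ⇒ inequivalent

no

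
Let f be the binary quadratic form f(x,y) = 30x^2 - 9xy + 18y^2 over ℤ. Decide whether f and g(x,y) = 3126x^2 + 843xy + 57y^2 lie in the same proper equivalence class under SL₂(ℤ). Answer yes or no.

D₁ = -2079, D₂ = -2079
f: flip: (30,-9,18)→(18,9,30)
f: reduced (well bottom): (18,9,30) with a≤c, −a<b≤a
g: flip: (3126,843,57)→(57,-843,3126)
g: translate: b→-45 (≡-843 mod 114), so (57,-843,3126)→(57,-45,18)
g: flip: (57,-45,18)→(18,45,57)
g: translate: b→9 (≡45 mod 36), so (18,45,57)→(18,9,30)
g: reduced (well bottom): (18,9,30) with a≤c, −a<b≤a
reduced forms (18, 9, 30) vs (18, 9, 30) ⇒ equivalent

yes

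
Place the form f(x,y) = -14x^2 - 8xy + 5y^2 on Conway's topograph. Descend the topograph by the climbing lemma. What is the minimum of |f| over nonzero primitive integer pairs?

descent: ρ → (5,18,-1)  [lands on river]
river: ρ → (-1,18,5)
river: ρ → (5,12,-10)
river: ρ → (-10,8,7)
river: ρ → (7,6,-11)
river: ρ → (-11,16,2)
river: ρ → (2,16,-11)
river: ρ → (-11,6,7)
river: ρ → (7,8,-10)
river: ρ → (-10,12,5)
closes: descent 1, river 10
min |a| on river = 1

1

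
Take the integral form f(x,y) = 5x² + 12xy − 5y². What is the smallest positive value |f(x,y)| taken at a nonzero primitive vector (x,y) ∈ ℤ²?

river: ρ → (-5,8,9)
river: ρ → (9,10,-4)
river: ρ → (-4,14,3)
river: ρ → (3,10,-12)
river: ρ → (-12,14,1)
river: ρ → (1,14,-12)
river: ρ → (-12,10,3)
river: ρ → (3,14,-4)
river: ρ → (-4,10,9)
river: ρ → (9,8,-5)
river: ρ → (-5,12,5)
river: ρ → (5,8,-9)
river: ρ → (-9,10,4)
river: ρ → (4,14,-3)
river: ρ → (-3,10,12)
river: ρ → (12,14,-1)
river: ρ → (-1,14,12)
river: ρ → (12,10,-3)
river: ρ → (-3,14,4)
river: ρ → (4,10,-9)
river: ρ → (-9,8,5)
river: ρ → (5,12,-5)
closes: descent 0, river 22
min |a| on river = 1

1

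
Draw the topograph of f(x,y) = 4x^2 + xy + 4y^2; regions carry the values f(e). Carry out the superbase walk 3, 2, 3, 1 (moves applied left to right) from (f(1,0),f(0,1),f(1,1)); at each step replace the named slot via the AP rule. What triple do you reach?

start (4,4,9) = (f(1,0),f(0,1),f(1,1))
replace slot 3: 2·(4+4) − 9 = 7 → (4,4,7)
replace slot 2: 2·(4+7) − 4 = 18 → (4,18,7)
replace slot 3: 2·(4+18) − 7 = 37 → (4,18,37)
replace slot 1: 2·(18+37) − 4 = 106 → (106,18,37)

106,18,37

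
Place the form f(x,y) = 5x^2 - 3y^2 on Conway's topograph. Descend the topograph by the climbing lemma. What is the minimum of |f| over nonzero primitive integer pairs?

descent: ρ → (-3,6,2)  [lands on river]
river: ρ → (2,6,-3)
closes: descent 1, river 2
min |a| on river = 2

2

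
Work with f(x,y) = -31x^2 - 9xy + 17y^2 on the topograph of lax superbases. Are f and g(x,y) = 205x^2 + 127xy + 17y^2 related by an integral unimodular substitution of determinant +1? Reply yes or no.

D₁ = 2189, D₂ = 2189
river cycle of f (length 14): (17, 43, -5), (-5, 37, 41), (41, 45, -1), (-1, 45, 41), (41, 37, -5), (-5, 43, 17), (17, 25, -23), (-23, 21, 19), (19, 17, -25), (-25, 33, 11), … (4 more)
river cycle of g (length 14): (17, 43, -5), (-5, 37, 41), (41, 45, -1), (-1, 45, 41), (41, 37, -5), (-5, 43, 17), (17, 25, -23), (-23, 21, 19), (19, 17, -25), (-25, 33, 11), … (4 more)
cycles coincide ⇒ equivalent

yes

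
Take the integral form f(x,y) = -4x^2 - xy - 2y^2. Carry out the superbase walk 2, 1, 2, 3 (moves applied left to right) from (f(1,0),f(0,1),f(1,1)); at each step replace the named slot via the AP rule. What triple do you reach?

start (-4,-2,-7) = (f(1,0),f(0,1),f(1,1))
replace slot 2: 2·((-4)+(-7)) − (-2) = -20 → (-4,-20,-7)
replace slot 1: 2·((-20)+(-7)) − (-4) = -50 → (-50,-20,-7)
replace slot 2: 2·((-50)+(-7)) − (-20) = -94 → (-50,-94,-7)
replace slot 3: 2·((-50)+(-94)) − (-7) = -281 → (-50,-94,-281)

-50,-94,-281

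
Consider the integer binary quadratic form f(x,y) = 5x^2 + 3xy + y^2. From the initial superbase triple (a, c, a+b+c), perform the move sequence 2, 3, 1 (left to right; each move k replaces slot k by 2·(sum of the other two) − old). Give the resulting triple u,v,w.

start (5,1,9) = (f(1,0),f(0,1),f(1,1))
replace slot 2: 2·(5+9) − 1 = 27 → (5,27,9)
replace slot 3: 2·(5+27) − 9 = 55 → (5,27,55)
replace slot 1: 2·(27+55) − 5 = 159 → (159,27,55)

159,27,55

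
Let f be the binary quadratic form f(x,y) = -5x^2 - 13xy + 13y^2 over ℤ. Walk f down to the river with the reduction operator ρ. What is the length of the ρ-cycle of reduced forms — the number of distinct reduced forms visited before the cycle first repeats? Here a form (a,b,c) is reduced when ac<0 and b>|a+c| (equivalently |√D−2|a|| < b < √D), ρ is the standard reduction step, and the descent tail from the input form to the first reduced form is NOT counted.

D = 429, ⌊√D⌋ = 20
descent: ρ → (13,13,-5)  [lands on river]
river: ρ → (-5,17,7)
river: ρ → (7,11,-11)
river: ρ → (-11,11,7)
river: ρ → (7,17,-5)
river: ρ → (-5,13,13)
ρ-cycle length = 6 (tail of 1 descent step not counted)

6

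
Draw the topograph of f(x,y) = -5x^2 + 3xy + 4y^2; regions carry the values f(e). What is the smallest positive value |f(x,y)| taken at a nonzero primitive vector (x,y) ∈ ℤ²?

river: ρ → (4,5,-4)
river: ρ → (-4,3,5)
river: ρ → (5,7,-2)
river: ρ → (-2,9,1)
river: ρ → (1,9,-2)
river: ρ → (-2,7,5)
river: ρ → (5,3,-4)
river: ρ → (-4,5,4)
river: ρ → (4,3,-5)
river: ρ → (-5,7,2)
river: ρ → (2,9,-1)
river: ρ → (-1,9,2)
river: ρ → (2,7,-5)
river: ρ → (-5,3,4)
closes: descent 0, river 14
min |a| on river = 1

1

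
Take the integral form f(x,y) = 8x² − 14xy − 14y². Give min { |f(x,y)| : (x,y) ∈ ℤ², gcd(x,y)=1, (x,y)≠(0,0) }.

descent: ρ → (-14,14,8)  [lands on river]
river: ρ → (8,18,-10)
river: ρ → (-10,22,4)
river: ρ → (4,18,-20)
river: ρ → (-20,22,2)
river: ρ → (2,22,-20)
river: ρ → (-20,18,4)
river: ρ → (4,22,-10)
river: ρ → (-10,18,8)
river: ρ → (8,14,-14)
closes: descent 1, river 10
min |a| on river = 2

2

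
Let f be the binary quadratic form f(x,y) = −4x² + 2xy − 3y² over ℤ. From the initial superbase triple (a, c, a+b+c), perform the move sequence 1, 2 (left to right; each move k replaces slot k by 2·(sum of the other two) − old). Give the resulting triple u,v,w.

start (-4,-3,-5) = (f(1,0),f(0,1),f(1,1))
replace slot 1: 2·((-3)+(-5)) − (-4) = -12 → (-12,-3,-5)
replace slot 2: 2·((-12)+(-5)) − (-3) = -31 → (-12,-31,-5)

-12,-31,-5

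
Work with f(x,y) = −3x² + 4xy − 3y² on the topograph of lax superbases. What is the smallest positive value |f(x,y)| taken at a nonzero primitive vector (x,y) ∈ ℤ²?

translate: b→2 (≡-4 mod 6), so (3,-4,3)→(3,2,2)
flip: (3,2,2)→(2,-2,3)
translate: b→2 (≡-2 mod 4), so (2,-2,3)→(2,2,3)
reduced (well bottom): (2,2,3) with a≤c, −a<b≤a
well minimum |f| = |-2| = 2 (negative-definite)

2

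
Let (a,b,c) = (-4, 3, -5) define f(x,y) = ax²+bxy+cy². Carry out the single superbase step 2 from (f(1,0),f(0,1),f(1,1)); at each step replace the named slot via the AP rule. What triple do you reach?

start (-4,-5,-6) = (f(1,0),f(0,1),f(1,1))
replace slot 2: 2·((-4)+(-6)) − (-5) = -15 → (-4,-15,-6)

-4,-15,-6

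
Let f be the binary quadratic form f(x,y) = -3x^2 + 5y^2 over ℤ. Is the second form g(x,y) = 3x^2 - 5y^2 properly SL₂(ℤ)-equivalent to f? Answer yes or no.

D₁ = 60, D₂ = 60
river cycle of f (length 2): (-3, 6, 2), (2, 6, -3)
river cycle of g (length 2): (3, 6, -2), (-2, 6, 3)
cycles differ ⇒ inequivalent

no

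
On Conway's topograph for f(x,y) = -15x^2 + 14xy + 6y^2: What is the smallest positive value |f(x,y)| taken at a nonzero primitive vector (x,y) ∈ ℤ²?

river: ρ → (6,22,-3)
river: ρ → (-3,20,13)
river: ρ → (13,6,-10)
river: ρ → (-10,14,9)
river: ρ → (9,22,-2)
river: ρ → (-2,22,9)
river: ρ → (9,14,-10)
river: ρ → (-10,6,13)
river: ρ → (13,20,-3)
river: ρ → (-3,22,6)
river: ρ → (6,14,-15)
river: ρ → (-15,16,5)
river: ρ → (5,14,-18)
river: ρ → (-18,22,1)
river: ρ → (1,22,-18)
river: ρ → (-18,14,5)
river: ρ → (5,16,-15)
river: ρ → (-15,14,6)
closes: descent 0, river 18
min |a| on river = 1

1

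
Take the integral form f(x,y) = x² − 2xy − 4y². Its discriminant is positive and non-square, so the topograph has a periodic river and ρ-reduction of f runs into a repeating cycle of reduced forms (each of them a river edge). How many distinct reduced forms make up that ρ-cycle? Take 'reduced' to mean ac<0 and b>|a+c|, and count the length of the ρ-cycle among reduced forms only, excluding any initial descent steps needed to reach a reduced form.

D = 20, ⌊√D⌋ = 4
descent: ρ → (-4,2,1)
descent: ρ → (1,4,-1)  [lands on river]
river: ρ → (-1,4,1)
ρ-cycle length = 2 (tail of 2 descent steps not counted)

2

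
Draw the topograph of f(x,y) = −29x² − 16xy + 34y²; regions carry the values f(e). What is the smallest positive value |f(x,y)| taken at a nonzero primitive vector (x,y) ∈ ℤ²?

descent: ρ → (34,16,-29)  [lands on river]
river: ρ → (-29,42,21)
river: ρ → (21,42,-29)
river: ρ → (-29,16,34)
river: ρ → (34,52,-11)
river: ρ → (-11,58,19)
river: ρ → (19,56,-14)
river: ρ → (-14,56,19)
river: ρ → (19,58,-11)
river: ρ → (-11,52,34)
closes: descent 1, river 10
min |a| on river = 11

11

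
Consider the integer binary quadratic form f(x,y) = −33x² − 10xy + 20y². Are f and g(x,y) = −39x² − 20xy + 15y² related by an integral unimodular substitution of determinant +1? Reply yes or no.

D₁ = 2740, D₂ = 2740
river cycle of f (length 34): (20, 50, -3), (-3, 52, 3), (3, 50, -20), (-20, 30, 23), (23, 16, -27), (-27, 38, 12), (12, 34, -33), (-33, 32, 13), (13, 46, -12), (-12, 50, 5), … (24 more)
river cycle of g (length 30): (15, 50, -4), (-4, 46, 39), (39, 32, -11), (-11, 34, 36), (36, 38, -9), (-9, 52, 1), (1, 52, -9), (-9, 38, 36), (36, 34, -11), (-11, 32, 39), … (20 more)
cycles differ ⇒ inequivalent

no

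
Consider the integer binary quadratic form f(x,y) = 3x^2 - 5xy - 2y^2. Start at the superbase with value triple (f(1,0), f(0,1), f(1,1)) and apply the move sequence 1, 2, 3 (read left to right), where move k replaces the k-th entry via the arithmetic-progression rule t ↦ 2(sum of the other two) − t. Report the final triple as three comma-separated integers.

start (3,-2,-4) = (f(1,0),f(0,1),f(1,1))
replace slot 1: 2·((-2)+(-4)) − 3 = -15 → (-15,-2,-4)
replace slot 2: 2·((-15)+(-4)) − (-2) = -36 → (-15,-36,-4)
replace slot 3: 2·((-15)+(-36)) − (-4) = -98 → (-15,-36,-98)

-15,-36,-98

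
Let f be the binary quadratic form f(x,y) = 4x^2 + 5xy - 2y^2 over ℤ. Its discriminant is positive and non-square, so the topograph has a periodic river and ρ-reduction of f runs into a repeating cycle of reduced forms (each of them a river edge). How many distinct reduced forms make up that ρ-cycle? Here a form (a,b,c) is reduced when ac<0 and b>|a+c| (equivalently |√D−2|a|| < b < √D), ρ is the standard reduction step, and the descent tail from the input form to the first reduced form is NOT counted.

D = 57, ⌊√D⌋ = 7
river: ρ → (-2,7,1)
river: ρ → (1,7,-2)
river: ρ → (-2,5,4)
river: ρ → (4,3,-3)
river: ρ → (-3,3,4)
river: ρ → (4,5,-2)
ρ-cycle length = 6 (tail of 0 descent steps not counted)

6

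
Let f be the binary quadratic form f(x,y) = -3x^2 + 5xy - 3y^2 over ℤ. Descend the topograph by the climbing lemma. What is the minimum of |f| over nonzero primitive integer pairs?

translate: b→1 (≡-5 mod 6), so (3,-5,3)→(3,1,1)
flip: (3,1,1)→(1,-1,3)
translate: b→1 (≡-1 mod 2), so (1,-1,3)→(1,1,3)
reduced (well bottom): (1,1,3) with a≤c, −a<b≤a
well minimum |f| = |-1| = 1 (negative-definite)

1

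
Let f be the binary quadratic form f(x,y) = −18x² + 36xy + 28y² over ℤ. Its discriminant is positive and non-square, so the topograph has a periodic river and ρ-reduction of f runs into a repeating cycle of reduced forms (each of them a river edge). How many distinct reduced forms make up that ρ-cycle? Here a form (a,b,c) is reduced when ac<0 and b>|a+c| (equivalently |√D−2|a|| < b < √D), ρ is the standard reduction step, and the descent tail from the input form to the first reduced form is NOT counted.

D = 3312, ⌊√D⌋ = 57
river: ρ → (28,20,-26)
river: ρ → (-26,32,22)
river: ρ → (22,56,-2)
river: ρ → (-2,56,22)
river: ρ → (22,32,-26)
river: ρ → (-26,20,28)
river: ρ → (28,36,-18)
river: ρ → (-18,36,28)
ρ-cycle length = 8 (tail of 0 descent steps not counted)

8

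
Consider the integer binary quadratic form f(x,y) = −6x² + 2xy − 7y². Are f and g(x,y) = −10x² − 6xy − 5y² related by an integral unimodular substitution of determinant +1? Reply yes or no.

D₁ = -164, D₂ = -164
f is negative-definite; reduce −f:
−f: reduced (well bottom): (6,-2,7) with a≤c, −a<b≤a
flip sign back: reduced form of f is (-6,2,-7)
g is negative-definite; reduce −g:
−g: flip: (10,6,5)→(5,-6,10)
−g: translate: b→4 (≡-6 mod 10), so (5,-6,10)→(5,4,9)
−g: reduced (well bottom): (5,4,9) with a≤c, −a<b≤a
flip sign back: reduced form of g is (-5,-4,-9)
reduced forms (-6, 2, -7) vs (-5, -4, -9) ⇒ inequivalent

no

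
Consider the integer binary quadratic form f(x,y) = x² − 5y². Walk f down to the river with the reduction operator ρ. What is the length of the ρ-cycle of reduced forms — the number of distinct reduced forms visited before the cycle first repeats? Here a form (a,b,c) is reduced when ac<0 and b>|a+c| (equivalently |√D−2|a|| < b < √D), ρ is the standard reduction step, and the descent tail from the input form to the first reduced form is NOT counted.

D = 20, ⌊√D⌋ = 4
descent: ρ → (-5,0,1)
descent: ρ → (1,4,-1)  [lands on river]
river: ρ → (-1,4,1)
ρ-cycle length = 2 (tail of 2 descent steps not counted)

2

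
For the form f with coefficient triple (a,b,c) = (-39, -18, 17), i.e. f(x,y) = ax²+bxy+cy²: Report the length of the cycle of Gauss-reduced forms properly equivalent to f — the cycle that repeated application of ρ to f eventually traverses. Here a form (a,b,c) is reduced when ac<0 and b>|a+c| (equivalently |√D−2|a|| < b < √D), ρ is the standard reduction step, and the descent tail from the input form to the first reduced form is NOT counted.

D = 2976, ⌊√D⌋ = 54
descent: ρ → (17,52,-4)  [lands on river]
river: ρ → (-4,52,17)
river: ρ → (17,50,-7)
river: ρ → (-7,48,24)
river: ρ → (24,48,-7)
river: ρ → (-7,50,17)
ρ-cycle length = 6 (tail of 1 descent step not counted)

6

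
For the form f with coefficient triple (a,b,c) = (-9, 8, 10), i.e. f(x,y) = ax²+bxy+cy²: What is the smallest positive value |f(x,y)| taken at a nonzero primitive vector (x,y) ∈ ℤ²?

river: ρ → (10,12,-7)
river: ρ → (-7,16,6)
river: ρ → (6,20,-1)
river: ρ → (-1,20,6)
river: ρ → (6,16,-7)
river: ρ → (-7,12,10)
river: ρ → (10,8,-9)
river: ρ → (-9,10,9)
river: ρ → (9,8,-10)
river: ρ → (-10,12,7)
river: ρ → (7,16,-6)
river: ρ → (-6,20,1)
river: ρ → (1,20,-6)
river: ρ → (-6,16,7)
river: ρ → (7,12,-10)
river: ρ → (-10,8,9)
river: ρ → (9,10,-9)
river: ρ → (-9,8,10)
closes: descent 0, river 18
min |a| on river = 1

1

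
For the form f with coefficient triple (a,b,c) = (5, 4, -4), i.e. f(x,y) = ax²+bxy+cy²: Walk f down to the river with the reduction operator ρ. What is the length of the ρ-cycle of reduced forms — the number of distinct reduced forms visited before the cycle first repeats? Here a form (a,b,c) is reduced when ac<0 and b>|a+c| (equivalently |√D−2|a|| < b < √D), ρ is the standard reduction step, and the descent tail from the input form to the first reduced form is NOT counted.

D = 96, ⌊√D⌋ = 9
river: ρ → (-4,4,5)
river: ρ → (5,6,-3)
river: ρ → (-3,6,5)
river: ρ → (5,4,-4)
ρ-cycle length = 4 (tail of 0 descent steps not counted)

4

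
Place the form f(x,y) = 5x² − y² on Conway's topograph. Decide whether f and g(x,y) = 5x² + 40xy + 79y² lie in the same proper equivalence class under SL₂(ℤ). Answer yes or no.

D₁ = 20, D₂ = 20
river cycle of f (length 2): (-1, 4, 1), (1, 4, -1)
river cycle of g (length 2): (-1, 4, 1), (1, 4, -1)
cycles coincide ⇒ equivalent

yes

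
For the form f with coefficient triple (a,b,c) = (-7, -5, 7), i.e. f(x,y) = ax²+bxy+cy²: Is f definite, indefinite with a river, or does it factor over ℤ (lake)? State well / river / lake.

D = b²−4ac = (-5)² − 4·(-7)·7 = 221
D > 0 non-square ⇒ indefinite ⇒ periodic river

river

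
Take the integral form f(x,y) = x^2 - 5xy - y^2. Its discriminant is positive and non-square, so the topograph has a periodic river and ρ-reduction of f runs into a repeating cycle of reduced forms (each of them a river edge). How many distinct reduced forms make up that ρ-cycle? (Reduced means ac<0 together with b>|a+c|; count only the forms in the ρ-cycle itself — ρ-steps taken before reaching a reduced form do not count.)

D = 29, ⌊√D⌋ = 5
descent: ρ → (-1,5,1)  [lands on river]
river: ρ → (1,5,-1)
ρ-cycle length = 2 (tail of 1 descent step not counted)

2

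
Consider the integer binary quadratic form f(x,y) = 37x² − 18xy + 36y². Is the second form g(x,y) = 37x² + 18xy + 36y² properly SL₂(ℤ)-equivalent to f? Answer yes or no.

D₁ = -5004, D₂ = -5004
f: flip: (37,-18,36)→(36,18,37)
f: reduced (well bottom): (36,18,37) with a≤c, −a<b≤a
g: flip: (37,18,36)→(36,-18,37)
g: reduced (well bottom): (36,-18,37) with a≤c, −a<b≤a
reduced forms (36, 18, 37) vs (36, -18, 37) ⇒ inequivalent

no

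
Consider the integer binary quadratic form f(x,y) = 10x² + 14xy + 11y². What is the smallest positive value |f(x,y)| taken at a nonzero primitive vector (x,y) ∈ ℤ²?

translate: b→-6 (≡14 mod 20), so (10,14,11)→(10,-6,7)
flip: (10,-6,7)→(7,6,10)
reduced (well bottom): (7,6,10) with a≤c, −a<b≤a
well minimum = a = 7

7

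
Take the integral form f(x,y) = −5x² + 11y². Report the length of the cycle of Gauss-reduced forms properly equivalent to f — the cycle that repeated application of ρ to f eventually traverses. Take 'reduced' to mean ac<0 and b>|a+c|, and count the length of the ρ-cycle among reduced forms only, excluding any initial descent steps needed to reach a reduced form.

D = 220, ⌊√D⌋ = 14
descent: ρ → (11,0,-5)
descent: ρ → (-5,10,6)  [lands on river]
river: ρ → (6,14,-1)
river: ρ → (-1,14,6)
river: ρ → (6,10,-5)
ρ-cycle length = 4 (tail of 2 descent steps not counted)

4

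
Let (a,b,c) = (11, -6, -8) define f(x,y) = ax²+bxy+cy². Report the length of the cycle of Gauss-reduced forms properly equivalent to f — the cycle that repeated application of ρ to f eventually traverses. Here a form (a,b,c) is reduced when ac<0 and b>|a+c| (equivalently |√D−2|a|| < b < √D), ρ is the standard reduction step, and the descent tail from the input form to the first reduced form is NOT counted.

D = 388, ⌊√D⌋ = 19
descent: ρ → (-8,6,11)  [lands on river]
river: ρ → (11,16,-3)
river: ρ → (-3,14,16)
river: ρ → (16,18,-1)
river: ρ → (-1,18,16)
river: ρ → (16,14,-3)
river: ρ → (-3,16,11)
river: ρ → (11,6,-8)
river: ρ → (-8,10,9)
river: ρ → (9,8,-9)
river: ρ → (-9,10,8)
river: ρ → (8,6,-11)
river: ρ → (-11,16,3)
river: ρ → (3,14,-16)
river: ρ → (-16,18,1)
river: ρ → (1,18,-16)
river: ρ → (-16,14,3)
river: ρ → (3,16,-11)
river: ρ → (-11,6,8)
river: ρ → (8,10,-9)
river: ρ → (-9,8,9)
river: ρ → (9,10,-8)
ρ-cycle length = 22 (tail of 1 descent step not counted)

22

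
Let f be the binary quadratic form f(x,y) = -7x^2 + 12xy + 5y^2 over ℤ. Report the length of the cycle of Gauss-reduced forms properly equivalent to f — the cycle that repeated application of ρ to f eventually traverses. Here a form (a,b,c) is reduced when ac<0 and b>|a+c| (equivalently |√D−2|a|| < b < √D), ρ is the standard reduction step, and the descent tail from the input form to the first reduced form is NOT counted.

D = 284, ⌊√D⌋ = 16
river: ρ → (5,8,-11)
river: ρ → (-11,14,2)
river: ρ → (2,14,-11)
river: ρ → (-11,8,5)
river: ρ → (5,12,-7)
river: ρ → (-7,16,1)
river: ρ → (1,16,-7)
river: ρ → (-7,12,5)
ρ-cycle length = 8 (tail of 0 descent steps not counted)

8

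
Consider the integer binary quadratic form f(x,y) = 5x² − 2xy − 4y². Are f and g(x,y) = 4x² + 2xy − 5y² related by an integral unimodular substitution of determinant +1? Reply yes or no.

D₁ = 84, D₂ = 84
river cycle of f (length 6): (-4, 2, 5), (5, 8, -1), (-1, 8, 5), (5, 2, -4), (-4, 6, 3), (3, 6, -4)
river cycle of g (length 6): (-5, 8, 1), (1, 8, -5), (-5, 2, 4), (4, 6, -3), (-3, 6, 4), (4, 2, -5)
cycles differ ⇒ inequivalent

no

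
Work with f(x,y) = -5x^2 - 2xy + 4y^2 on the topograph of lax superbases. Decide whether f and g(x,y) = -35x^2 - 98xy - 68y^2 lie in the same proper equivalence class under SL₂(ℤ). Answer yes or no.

D₁ = 84, D₂ = 84
river cycle of f (length 6): (4, 2, -5), (-5, 8, 1), (1, 8, -5), (-5, 2, 4), (4, 6, -3), (-3, 6, 4)
river cycle of g (length 6): (-5, 8, 1), (1, 8, -5), (-5, 2, 4), (4, 6, -3), (-3, 6, 4), (4, 2, -5)
cycles coincide ⇒ equivalent

yes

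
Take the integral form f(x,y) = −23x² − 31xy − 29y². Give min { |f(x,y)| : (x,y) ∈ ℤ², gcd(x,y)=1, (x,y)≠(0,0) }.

translate: b→-15 (≡31 mod 46), so (23,31,29)→(23,-15,21)
flip: (23,-15,21)→(21,15,23)
reduced (well bottom): (21,15,23) with a≤c, −a<b≤a
well minimum |f| = |-21| = 21 (negative-definite)

21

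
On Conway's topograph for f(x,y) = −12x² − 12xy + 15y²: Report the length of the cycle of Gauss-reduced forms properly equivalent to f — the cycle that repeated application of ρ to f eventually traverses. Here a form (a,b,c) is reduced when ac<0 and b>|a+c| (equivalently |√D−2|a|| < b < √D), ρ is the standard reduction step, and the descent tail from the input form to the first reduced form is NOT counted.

D = 864, ⌊√D⌋ = 29
descent: ρ → (15,12,-12)  [lands on river]
river: ρ → (-12,12,15)
river: ρ → (15,18,-9)
river: ρ → (-9,18,15)
ρ-cycle length = 4 (tail of 1 descent step not counted)

4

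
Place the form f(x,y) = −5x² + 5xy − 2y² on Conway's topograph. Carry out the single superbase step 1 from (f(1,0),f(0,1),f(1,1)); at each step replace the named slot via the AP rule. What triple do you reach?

start (-5,-2,-2) = (f(1,0),f(0,1),f(1,1))
replace slot 1: 2·((-2)+(-2)) − (-5) = -3 → (-3,-2,-2)

-3,-2,-2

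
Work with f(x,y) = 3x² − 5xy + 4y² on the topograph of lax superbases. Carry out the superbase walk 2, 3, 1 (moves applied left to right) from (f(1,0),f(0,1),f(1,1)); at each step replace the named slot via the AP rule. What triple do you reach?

start (3,4,2) = (f(1,0),f(0,1),f(1,1))
replace slot 2: 2·(3+2) − 4 = 6 → (3,6,2)
replace slot 3: 2·(3+6) − 2 = 16 → (3,6,16)
replace slot 1: 2·(6+16) − 3 = 41 → (41,6,16)

41,6,16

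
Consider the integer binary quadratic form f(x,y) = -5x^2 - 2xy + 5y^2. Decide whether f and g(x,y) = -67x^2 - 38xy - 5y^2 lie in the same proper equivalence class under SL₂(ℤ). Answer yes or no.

D₁ = 104, D₂ = 104
river cycle of f (length 6): (5, 2, -5), (-5, 8, 2), (2, 8, -5), (-5, 2, 5), (5, 8, -2), (-2, 8, 5)
river cycle of g (length 6): (-5, 8, 2), (2, 8, -5), (-5, 2, 5), (5, 8, -2), (-2, 8, 5), (5, 2, -5)
cycles coincide ⇒ equivalent

yes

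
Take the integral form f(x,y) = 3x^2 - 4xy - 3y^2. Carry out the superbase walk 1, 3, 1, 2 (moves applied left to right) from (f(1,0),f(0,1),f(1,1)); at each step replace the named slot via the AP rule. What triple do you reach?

start (3,-3,-4) = (f(1,0),f(0,1),f(1,1))
replace slot 1: 2·((-3)+(-4)) − 3 = -17 → (-17,-3,-4)
replace slot 3: 2·((-17)+(-3)) − (-4) = -36 → (-17,-3,-36)
replace slot 1: 2·((-3)+(-36)) − (-17) = -61 → (-61,-3,-36)
replace slot 2: 2·((-61)+(-36)) − (-3) = -191 → (-61,-191,-36)

-61,-191,-36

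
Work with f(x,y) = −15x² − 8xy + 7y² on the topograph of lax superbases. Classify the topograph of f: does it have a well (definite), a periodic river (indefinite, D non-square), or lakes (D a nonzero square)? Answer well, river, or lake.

D = b²−4ac = (-8)² − 4·(-15)·7 = 484
D = 22² is a perfect square ⇒ form factors over ℤ ⇒ lakes

lake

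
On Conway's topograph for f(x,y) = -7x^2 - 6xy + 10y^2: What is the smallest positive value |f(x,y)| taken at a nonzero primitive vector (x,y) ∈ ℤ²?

descent: ρ → (10,6,-7)  [lands on river]
river: ρ → (-7,8,9)
river: ρ → (9,10,-6)
river: ρ → (-6,14,5)
river: ρ → (5,16,-3)
river: ρ → (-3,14,10)
closes: descent 1, river 6
min |a| on river = 3

3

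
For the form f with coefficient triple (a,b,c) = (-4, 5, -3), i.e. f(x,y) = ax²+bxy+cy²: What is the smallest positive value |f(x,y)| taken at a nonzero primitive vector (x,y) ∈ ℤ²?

translate: b→3 (≡-5 mod 8), so (4,-5,3)→(4,3,2)
flip: (4,3,2)→(2,-3,4)
translate: b→1 (≡-3 mod 4), so (2,-3,4)→(2,1,3)
reduced (well bottom): (2,1,3) with a≤c, −a<b≤a
well minimum |f| = |-2| = 2 (negative-definite)

2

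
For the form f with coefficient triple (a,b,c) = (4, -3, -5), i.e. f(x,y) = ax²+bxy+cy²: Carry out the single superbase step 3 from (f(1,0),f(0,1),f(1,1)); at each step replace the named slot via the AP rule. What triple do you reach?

start (4,-5,-4) = (f(1,0),f(0,1),f(1,1))
replace slot 3: 2·(4+(-5)) − (-4) = 2 → (4,-5,2)

4,-5,2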